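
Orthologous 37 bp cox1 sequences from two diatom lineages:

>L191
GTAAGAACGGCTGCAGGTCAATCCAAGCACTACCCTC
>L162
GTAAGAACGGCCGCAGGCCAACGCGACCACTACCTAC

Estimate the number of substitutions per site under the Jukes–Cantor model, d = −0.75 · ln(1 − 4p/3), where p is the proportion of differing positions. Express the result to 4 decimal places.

Differing sites — 12:T/C; 18:T/C; 22:T/C; 23:C/G; 25:A/G; 27:G/C; 35:C/T; 36:T/A.
p = 8/37 = 0.216216.
d = −0.75 · ln(1 − (4/3)·0.216216) = −0.75 · ln(0.711712) = −0.75 · (-0.340082) = 0.2551.

0.2551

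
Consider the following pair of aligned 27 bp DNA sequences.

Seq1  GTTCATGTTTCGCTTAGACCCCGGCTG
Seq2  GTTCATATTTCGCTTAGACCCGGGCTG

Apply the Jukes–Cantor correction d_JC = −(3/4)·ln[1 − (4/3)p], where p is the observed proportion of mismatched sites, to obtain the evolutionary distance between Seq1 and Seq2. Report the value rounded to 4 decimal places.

0.0780

The sequences differ at positions 7 (G/A), 22 (C/G).
p = 2/27 = 0.074074.
d = −0.75 · ln(1 − (4/3)·0.074074) = −0.75 · ln(0.901235) = −0.75 · (-0.103989) = 0.0780.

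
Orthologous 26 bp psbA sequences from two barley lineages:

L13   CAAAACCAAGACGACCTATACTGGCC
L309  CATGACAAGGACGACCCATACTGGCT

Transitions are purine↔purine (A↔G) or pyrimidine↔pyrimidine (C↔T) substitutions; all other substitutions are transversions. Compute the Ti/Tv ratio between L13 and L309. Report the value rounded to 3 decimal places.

Mismatches occur at site 3 (A→T, transversion), site 4 (A→G, transition), site 7 (C→A, transversion), site 9 (A→G, transition), site 17 (T→C, transition), site 26 (C→T, transition).
Of the 6 differences, 4 transitions and 2 transversions, so Ti/Tv = 4/2 = 2.000.

2.000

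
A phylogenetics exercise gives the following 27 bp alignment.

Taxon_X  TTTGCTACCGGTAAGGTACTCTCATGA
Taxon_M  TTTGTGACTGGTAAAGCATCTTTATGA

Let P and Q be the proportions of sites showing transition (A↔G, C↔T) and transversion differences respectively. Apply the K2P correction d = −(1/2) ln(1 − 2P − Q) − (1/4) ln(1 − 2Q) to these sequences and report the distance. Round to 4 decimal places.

The sequences differ at positions 5 (C/T, transition), 6 (T/G, transversion), 9 (C/T, transition), 15 (G/A, transition), 17 (T/C, transition), 19 (C/T, transition), 20 (T/C, transition), 21 (C/T, transition), 23 (C/T, transition).
Of the 9 differences, 8 transitions and 1 transversion over 27 sites: P = 8/27 = 0.296296, Q = 1/27 = 0.037037.
d = −0.5·ln(0.370371) − 0.25·ln(0.925926) = −0.5·(-0.993250) − 0.25·(-0.076961) = 0.5159.

0.5159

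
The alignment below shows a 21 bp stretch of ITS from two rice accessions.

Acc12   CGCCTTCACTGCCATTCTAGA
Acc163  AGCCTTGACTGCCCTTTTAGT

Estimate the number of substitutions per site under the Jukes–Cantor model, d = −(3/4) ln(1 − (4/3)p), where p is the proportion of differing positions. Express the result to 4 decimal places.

0.2865

The sequences differ at positions 1 (C/A), 7 (C/G), 14 (A/C), 17 (C/T), 21 (A/T).
p = 5/21 = 0.238095.
d = −0.75 · ln(1 − (4/3)·0.238095) = −0.75 · ln(0.682540) = −0.75 · (-0.381934) = 0.2865.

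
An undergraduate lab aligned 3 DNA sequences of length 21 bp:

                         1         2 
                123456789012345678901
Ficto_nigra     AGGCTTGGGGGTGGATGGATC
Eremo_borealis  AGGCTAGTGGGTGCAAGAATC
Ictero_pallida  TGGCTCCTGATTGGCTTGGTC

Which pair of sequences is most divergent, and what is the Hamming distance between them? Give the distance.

Pairwise Hamming distances:
  Ficto_nigra vs Eremo_borealis: 5
  Ficto_nigra vs Ictero_pallida: 9
  Eremo_borealis vs Ictero_pallida: 11
The largest is 11, between Eremo_borealis and Ictero_pallida.

11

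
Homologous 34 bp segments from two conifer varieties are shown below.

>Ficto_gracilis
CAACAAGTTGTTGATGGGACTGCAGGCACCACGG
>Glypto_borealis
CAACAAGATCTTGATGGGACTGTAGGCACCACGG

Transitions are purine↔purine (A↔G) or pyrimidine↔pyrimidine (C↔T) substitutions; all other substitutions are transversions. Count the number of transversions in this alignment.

Differing sites — 8:T/A (Tv); 10:G/C (Tv); 23:C/T (Ti).
Of the 3 differences, 1 transition and 2 transversions, so the answer is 2.

2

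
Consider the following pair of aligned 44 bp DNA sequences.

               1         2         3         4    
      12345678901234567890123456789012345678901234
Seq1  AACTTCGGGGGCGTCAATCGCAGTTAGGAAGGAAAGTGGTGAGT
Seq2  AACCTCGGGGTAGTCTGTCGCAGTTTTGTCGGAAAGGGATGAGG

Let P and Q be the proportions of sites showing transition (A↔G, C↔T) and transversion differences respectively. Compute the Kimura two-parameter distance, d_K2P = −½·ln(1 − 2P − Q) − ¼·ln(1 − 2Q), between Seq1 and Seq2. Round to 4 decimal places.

0.3400

Mismatches occur at site 4 (T↔C, transition), site 11 (G↔T, transversion), site 12 (C↔A, transversion), site 16 (A↔T, transversion), site 17 (A↔G, transition), site 26 (A↔T, transversion), site 27 (G↔T, transversion), site 29 (A↔T, transversion), site 30 (A↔C, transversion), site 37 (T↔G, transversion), site 39 (G↔A, transition), site 44 (T↔G, transversion).
Of the 12 differences, 3 transitions and 9 transversions over 44 sites: P = 3/44 = 0.068182, Q = 9/44 = 0.204545.
d = −0.5·ln(0.659091) − 0.25·ln(0.590910) = −0.5·(-0.416894) − 0.25·(-0.526092) = 0.3400.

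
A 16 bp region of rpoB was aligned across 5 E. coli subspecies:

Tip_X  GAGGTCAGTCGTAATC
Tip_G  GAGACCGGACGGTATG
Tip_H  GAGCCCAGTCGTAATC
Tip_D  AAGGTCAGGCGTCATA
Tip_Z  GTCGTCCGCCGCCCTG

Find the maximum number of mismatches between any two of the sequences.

Pairwise Hamming distances:
  Tip_X vs Tip_G: 7
  Tip_X vs Tip_H: 2
  Tip_X vs Tip_D: 4
  Tip_X vs Tip_Z: 8
  Tip_G vs Tip_H: 6
  Tip_G vs Tip_D: 8
  Tip_G vs Tip_Z: 9
  Tip_H vs Tip_D: 6
  Tip_H vs Tip_Z: 10
  Tip_D vs Tip_Z: 8
The largest is 10, between Tip_H and Tip_Z.

10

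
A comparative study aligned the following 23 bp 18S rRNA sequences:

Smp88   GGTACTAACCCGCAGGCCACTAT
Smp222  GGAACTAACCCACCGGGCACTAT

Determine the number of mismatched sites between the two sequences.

4

The sequences differ at positions 3 (T/A), 12 (G/A), 14 (A/C), 17 (C/G).
That gives 4 mismatches out of 23 aligned sites, so the Hamming distance is 4.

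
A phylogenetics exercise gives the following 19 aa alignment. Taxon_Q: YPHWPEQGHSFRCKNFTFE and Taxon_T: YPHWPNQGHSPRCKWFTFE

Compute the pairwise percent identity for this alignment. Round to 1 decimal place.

The sequences differ at positions 6 (E/N), 11 (F/P), 15 (N/W).
16 of the 19 sites match, so the percent identity is 16/19 × 100 = 84.2%.

84.2%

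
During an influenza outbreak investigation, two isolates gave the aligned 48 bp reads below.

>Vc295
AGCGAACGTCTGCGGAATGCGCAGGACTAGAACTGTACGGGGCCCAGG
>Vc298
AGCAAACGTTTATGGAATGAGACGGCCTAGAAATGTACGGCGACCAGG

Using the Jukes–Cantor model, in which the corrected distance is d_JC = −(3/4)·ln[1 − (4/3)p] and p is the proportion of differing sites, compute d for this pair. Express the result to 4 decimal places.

Mismatches occur at site 4 (G→A), site 10 (C→T), site 12 (G→A), site 13 (C→T), site 20 (C→A), site 22 (C→A), site 23 (A→C), site 26 (A→C), site 33 (C→A), site 41 (G→C), site 43 (C→A).
p = 11/48 = 0.229167.
d = −0.75 · ln(1 − (4/3)·0.229167) = −0.75 · ln(0.694444) = −0.75 · (-0.364644) = 0.2735.

0.2735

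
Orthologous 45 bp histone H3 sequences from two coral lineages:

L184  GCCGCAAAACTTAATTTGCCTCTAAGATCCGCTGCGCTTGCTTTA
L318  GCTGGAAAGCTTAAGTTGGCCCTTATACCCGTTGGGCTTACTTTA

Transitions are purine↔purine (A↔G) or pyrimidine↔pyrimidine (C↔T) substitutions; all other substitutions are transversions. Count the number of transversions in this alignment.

Mismatches occur at site 3 (C/T, transition), site 5 (C/G, transversion), site 9 (A/G, transition), site 15 (T/G, transversion), site 19 (C/G, transversion), site 21 (T/C, transition), site 24 (A/T, transversion), site 26 (G/T, transversion), site 28 (T/C, transition), site 32 (C/T, transition), site 35 (C/G, transversion), site 40 (G/A, transition).
Of the 12 differences, 6 transitions and 6 transversions, so the answer is 6.

6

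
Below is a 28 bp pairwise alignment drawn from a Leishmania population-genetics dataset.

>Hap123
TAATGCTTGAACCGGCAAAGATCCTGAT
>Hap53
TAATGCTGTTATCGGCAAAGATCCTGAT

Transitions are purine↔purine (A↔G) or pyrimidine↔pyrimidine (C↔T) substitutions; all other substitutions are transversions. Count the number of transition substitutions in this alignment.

Differing sites — 8:T/G (Tv); 9:G/T (Tv); 10:A/T (Tv); 12:C/T (Ti).
Of the 4 differences, 1 transition and 3 transversions, so the answer is 1.

1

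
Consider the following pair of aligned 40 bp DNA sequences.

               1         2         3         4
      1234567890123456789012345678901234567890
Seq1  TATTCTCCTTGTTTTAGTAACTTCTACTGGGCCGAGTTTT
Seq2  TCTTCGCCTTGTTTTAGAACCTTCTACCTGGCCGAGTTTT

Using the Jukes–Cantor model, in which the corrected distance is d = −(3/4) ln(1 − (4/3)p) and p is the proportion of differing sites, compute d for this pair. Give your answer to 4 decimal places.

0.1674

The sequences differ at positions 2 (A/C), 6 (T/G), 18 (T/A), 20 (A/C), 28 (T/C), 29 (G/T).
p = 6/40 = 0.150000.
d = −0.75 · ln(1 − (4/3)·0.150000) = −0.75 · ln(0.800000) = −0.75 · (-0.223144) = 0.1674.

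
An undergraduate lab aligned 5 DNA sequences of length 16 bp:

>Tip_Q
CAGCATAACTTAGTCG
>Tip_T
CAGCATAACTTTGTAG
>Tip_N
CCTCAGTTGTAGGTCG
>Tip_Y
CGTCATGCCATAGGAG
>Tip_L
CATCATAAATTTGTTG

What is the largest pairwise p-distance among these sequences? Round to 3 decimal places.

Pairwise Hamming distances:
  Tip_Q vs Tip_T: 2
  Tip_Q vs Tip_N: 8
  Tip_Q vs Tip_Y: 7
  Tip_Q vs Tip_L: 4
  Tip_T vs Tip_N: 9
  Tip_T vs Tip_Y: 7
  Tip_T vs Tip_L: 3
  Tip_N vs Tip_Y: 10
  Tip_N vs Tip_L: 8
  Tip_Y vs Tip_L: 8
The largest is 10 mismatches, between Tip_N and Tip_Y; p = 10/16 = 0.625.

0.625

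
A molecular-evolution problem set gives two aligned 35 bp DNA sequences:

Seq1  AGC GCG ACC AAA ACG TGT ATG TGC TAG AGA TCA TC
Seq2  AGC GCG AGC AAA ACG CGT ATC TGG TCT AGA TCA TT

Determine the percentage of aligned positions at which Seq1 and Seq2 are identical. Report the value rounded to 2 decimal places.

80.00%

Mismatches occur at site 8 (C↔G), site 16 (T↔C), site 21 (G↔C), site 24 (C↔G), site 26 (A↔C), site 27 (G↔T), site 35 (C↔T).
28 of the 35 sites match, so the percent identity is 28/35 × 100 = 80.00%.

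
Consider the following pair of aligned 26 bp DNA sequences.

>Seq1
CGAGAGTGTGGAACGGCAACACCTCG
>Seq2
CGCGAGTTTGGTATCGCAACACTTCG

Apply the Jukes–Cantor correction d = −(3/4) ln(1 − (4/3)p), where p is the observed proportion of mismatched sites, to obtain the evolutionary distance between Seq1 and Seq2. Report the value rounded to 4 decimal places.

0.2758

The sequences differ at positions 3 (A/C), 8 (G/T), 12 (A/T), 14 (C/T), 15 (G/C), 23 (C/T).
p = 6/26 = 0.230769.
d = −0.75 · ln(1 − (4/3)·0.230769) = −0.75 · ln(0.692308) = −0.75 · (-0.367724) = 0.2758.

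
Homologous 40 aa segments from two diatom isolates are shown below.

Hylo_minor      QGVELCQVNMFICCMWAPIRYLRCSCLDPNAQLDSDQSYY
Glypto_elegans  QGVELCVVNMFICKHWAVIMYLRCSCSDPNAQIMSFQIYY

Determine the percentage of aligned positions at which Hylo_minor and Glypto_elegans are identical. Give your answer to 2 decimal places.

75.00%

Differing sites — 7:Q/V; 14:C/K; 15:M/H; 18:P/V; 20:R/M; 27:L/S; 33:L/I; 34:D/M; 36:D/F; 38:S/I.
30 of the 40 sites match, so the percent identity is 30/40 × 100 = 75.00%.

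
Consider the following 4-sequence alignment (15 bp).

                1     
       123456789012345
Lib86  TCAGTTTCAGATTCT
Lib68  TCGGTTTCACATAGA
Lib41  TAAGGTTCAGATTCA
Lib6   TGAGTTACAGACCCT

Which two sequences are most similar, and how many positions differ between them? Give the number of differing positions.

Pairwise Hamming distances:
  Lib86 vs Lib68: 5
  Lib86 vs Lib41: 3
  Lib86 vs Lib6: 4
  Lib68 vs Lib41: 6
  Lib68 vs Lib6: 8
  Lib41 vs Lib6: 6
The smallest is 3, between Lib86 and Lib41.

3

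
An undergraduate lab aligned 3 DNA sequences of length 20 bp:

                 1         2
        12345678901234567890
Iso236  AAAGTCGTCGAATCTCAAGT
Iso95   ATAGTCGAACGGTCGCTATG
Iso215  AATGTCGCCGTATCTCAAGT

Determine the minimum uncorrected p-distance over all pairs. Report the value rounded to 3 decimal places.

Pairwise Hamming distances:
  Iso236 vs Iso95: 10
  Iso236 vs Iso215: 3
  Iso95 vs Iso215: 11
The smallest is 3 mismatches, between Iso236 and Iso215; p = 3/20 = 0.150.

0.150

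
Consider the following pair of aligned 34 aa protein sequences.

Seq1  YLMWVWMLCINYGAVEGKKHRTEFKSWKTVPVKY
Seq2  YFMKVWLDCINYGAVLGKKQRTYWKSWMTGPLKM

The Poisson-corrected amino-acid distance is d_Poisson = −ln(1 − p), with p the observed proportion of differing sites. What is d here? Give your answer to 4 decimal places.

Mismatches occur at site 2 (L↔F), site 4 (W↔K), site 7 (M↔L), site 8 (L↔D), site 16 (E↔L), site 20 (H↔Q), site 23 (E↔Y), site 24 (F↔W), site 28 (K↔M), site 30 (V↔G), site 32 (V↔L), site 34 (Y↔M).
p = 12/34 = 0.352941.
d = −ln(1 − 0.352941) = −ln(0.647059) = 0.4353.

0.4353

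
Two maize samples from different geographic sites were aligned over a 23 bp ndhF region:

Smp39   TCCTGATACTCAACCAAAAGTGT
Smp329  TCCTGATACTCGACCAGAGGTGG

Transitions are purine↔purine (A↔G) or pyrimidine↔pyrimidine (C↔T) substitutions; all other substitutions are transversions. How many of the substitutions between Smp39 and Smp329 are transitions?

Differing sites — 12:A/G (Ti); 17:A/G (Ti); 19:A/G (Ti); 23:T/G (Tv).
Of the 4 differences, 3 transitions and 1 transversion, so the answer is 3.

3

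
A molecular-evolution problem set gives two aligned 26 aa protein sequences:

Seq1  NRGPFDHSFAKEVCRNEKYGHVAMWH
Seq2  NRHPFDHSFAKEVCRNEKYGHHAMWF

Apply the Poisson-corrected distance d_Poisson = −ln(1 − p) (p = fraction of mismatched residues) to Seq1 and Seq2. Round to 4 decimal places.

0.1226

Differing sites — 3:G/H; 22:V/H; 26:H/F.
p = 3/26 = 0.115385.
d = −ln(1 − 0.115385) = −ln(0.884615) = 0.1226.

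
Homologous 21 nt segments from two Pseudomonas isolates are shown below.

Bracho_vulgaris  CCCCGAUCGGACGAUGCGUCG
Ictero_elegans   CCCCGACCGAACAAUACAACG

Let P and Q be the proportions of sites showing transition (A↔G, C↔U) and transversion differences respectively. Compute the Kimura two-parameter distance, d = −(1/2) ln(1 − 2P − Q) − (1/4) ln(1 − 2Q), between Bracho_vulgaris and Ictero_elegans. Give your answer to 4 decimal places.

The sequences differ at positions 7 (U/C, transition), 10 (G/A, transition), 13 (G/A, transition), 16 (G/A, transition), 18 (G/A, transition), 19 (U/A, transversion).
Of the 6 differences, 5 transitions and 1 transversion over 21 sites: P = 5/21 = 0.238095, Q = 1/21 = 0.047619.
d = −0.5·ln(0.476191) − 0.25·ln(0.904762) = −0.5·(-0.741936) − 0.25·(-0.100083) = 0.3960.

0.3960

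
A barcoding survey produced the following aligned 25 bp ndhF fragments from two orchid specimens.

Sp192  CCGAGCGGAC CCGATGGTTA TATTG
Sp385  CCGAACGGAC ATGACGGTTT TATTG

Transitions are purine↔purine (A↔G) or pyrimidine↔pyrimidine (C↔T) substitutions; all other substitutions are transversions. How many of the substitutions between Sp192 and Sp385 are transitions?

Mismatches occur at site 5 (G/A, transition), site 11 (C/A, transversion), site 12 (C/T, transition), site 15 (T/C, transition), site 20 (A/T, transversion).
Of the 5 differences, 3 transitions and 2 transversions, so the answer is 3.

3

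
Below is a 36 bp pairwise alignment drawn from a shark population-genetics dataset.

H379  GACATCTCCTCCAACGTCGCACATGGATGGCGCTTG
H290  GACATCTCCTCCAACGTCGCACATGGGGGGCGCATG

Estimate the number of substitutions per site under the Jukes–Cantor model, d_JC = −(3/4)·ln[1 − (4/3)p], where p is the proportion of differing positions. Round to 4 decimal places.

Mismatches occur at site 27 (A→G), site 28 (T→G), site 34 (T→A).
p = 3/36 = 0.083333.
d = −0.75 · ln(1 − (4/3)·0.083333) = −0.75 · ln(0.888889) = −0.75 · (-0.117783) = 0.0883.

0.0883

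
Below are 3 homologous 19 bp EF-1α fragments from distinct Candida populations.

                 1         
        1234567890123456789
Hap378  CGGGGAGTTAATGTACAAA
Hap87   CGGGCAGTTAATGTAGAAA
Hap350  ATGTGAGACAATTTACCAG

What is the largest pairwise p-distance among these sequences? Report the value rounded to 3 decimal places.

Pairwise Hamming distances:
  Hap378 vs Hap87: 2
  Hap378 vs Hap350: 8
  Hap87 vs Hap350: 10
The largest is 10 mismatches, between Hap87 and Hap350; p = 10/19 = 0.526.

0.526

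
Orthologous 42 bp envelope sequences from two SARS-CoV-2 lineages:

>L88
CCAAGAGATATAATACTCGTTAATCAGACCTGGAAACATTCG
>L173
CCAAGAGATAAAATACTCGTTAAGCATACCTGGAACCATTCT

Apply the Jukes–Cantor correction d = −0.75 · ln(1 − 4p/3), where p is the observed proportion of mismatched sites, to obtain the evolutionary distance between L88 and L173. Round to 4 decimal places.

0.1296

The sequences differ at positions 11 (T/A), 24 (T/G), 27 (G/T), 36 (A/C), 42 (G/T).
p = 5/42 = 0.119048.
d = −0.75 · ln(1 − (4/3)·0.119048) = −0.75 · ln(0.841269) = −0.75 · (-0.172844) = 0.1296.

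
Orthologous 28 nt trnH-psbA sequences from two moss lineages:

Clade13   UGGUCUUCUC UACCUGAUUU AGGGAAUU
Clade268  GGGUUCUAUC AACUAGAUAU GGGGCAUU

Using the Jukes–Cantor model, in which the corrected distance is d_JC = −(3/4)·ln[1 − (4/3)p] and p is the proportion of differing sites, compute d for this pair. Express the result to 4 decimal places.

Mismatches occur at site 1 (U→G), site 5 (C→U), site 6 (U→C), site 8 (C→A), site 11 (U→A), site 14 (C→U), site 15 (U→A), site 19 (U→A), site 21 (A→G), site 25 (A→C).
p = 10/28 = 0.357143.
d = −0.75 · ln(1 − (4/3)·0.357143) = −0.75 · ln(0.523809) = −0.75 · (-0.646628) = 0.4850.

0.4850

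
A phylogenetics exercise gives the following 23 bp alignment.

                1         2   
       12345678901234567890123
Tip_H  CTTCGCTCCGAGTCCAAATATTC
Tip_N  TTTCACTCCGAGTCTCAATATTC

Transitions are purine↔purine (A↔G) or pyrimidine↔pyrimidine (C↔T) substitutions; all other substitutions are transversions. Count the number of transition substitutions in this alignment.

3

Mismatches occur at site 1 (C↔T, transition), site 5 (G↔A, transition), site 15 (C↔T, transition), site 16 (A↔C, transversion).
Of the 4 differences, 3 transitions and 1 transversion, so the answer is 3.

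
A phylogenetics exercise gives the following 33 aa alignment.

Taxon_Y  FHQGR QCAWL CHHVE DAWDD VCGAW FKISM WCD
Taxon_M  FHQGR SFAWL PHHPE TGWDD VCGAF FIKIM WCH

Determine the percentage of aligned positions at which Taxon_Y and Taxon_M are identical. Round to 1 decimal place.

Mismatches occur at site 6 (Q/S), site 7 (C/F), site 11 (C/P), site 14 (V/P), site 16 (D/T), site 17 (A/G), site 25 (W/F), site 27 (K/I), site 28 (I/K), site 29 (S/I), site 33 (D/H).
22 of the 33 sites match, so the percent identity is 22/33 × 100 = 66.7%.

66.7%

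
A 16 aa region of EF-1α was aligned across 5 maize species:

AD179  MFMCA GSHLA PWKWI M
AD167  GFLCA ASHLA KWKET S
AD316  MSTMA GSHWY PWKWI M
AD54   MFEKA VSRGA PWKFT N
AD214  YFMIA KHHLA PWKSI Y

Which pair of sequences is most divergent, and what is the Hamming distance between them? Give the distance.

11

Pairwise Hamming distances:
  AD179 vs AD167: 7
  AD179 vs AD316: 5
  AD179 vs AD54: 8
  AD179 vs AD214: 6
  AD167 vs AD316: 11
  AD167 vs AD54: 9
  AD167 vs AD214: 9
  AD316 vs AD54: 10
  AD316 vs AD214: 10
  AD54 vs AD214: 10
The largest is 11, between AD167 and AD316.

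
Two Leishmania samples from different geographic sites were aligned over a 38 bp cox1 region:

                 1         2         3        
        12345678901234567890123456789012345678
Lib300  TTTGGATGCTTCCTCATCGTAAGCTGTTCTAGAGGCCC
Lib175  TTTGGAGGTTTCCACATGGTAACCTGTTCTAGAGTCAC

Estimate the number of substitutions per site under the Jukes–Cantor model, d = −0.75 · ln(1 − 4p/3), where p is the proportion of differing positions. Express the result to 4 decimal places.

Differing sites — 7:T/G; 9:C/T; 14:T/A; 18:C/G; 23:G/C; 35:G/T; 37:C/A.
p = 7/38 = 0.184211.
d = −0.75 · ln(1 − (4/3)·0.184211) = −0.75 · ln(0.754385) = −0.75 · (-0.281852) = 0.2114.

0.2114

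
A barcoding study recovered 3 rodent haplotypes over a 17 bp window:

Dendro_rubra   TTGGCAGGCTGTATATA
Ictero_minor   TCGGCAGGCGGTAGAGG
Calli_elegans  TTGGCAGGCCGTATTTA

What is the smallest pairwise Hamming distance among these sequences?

Pairwise Hamming distances:
  Dendro_rubra vs Ictero_minor: 5
  Dendro_rubra vs Calli_elegans: 2
  Ictero_minor vs Calli_elegans: 6
The smallest is 2, between Dendro_rubra and Calli_elegans.

2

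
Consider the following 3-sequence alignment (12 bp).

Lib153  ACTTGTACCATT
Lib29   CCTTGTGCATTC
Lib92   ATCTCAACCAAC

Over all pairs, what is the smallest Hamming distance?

Pairwise Hamming distances:
  Lib153 vs Lib29: 5
  Lib153 vs Lib92: 6
  Lib29 vs Lib92: 9
The smallest is 5, between Lib153 and Lib29.

5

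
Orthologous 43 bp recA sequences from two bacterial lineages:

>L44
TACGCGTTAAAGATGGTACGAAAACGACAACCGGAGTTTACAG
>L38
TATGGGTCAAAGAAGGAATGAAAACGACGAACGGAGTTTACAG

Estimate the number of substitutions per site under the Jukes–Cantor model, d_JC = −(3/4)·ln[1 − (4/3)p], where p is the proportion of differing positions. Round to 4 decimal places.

The sequences differ at positions 3 (C/T), 5 (C/G), 8 (T/C), 14 (T/A), 17 (T/A), 19 (C/T), 29 (A/G), 31 (C/A).
p = 8/43 = 0.186047.
d = −0.75 · ln(1 − (4/3)·0.186047) = −0.75 · ln(0.751937) = −0.75 · (-0.285103) = 0.2138.

0.2138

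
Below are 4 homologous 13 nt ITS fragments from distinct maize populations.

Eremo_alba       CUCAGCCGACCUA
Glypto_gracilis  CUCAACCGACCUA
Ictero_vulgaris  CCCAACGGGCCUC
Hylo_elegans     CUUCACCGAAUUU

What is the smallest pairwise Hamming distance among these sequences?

Pairwise Hamming distances:
  Eremo_alba vs Glypto_gracilis: 1
  Eremo_alba vs Ictero_vulgaris: 5
  Eremo_alba vs Hylo_elegans: 6
  Glypto_gracilis vs Ictero_vulgaris: 4
  Glypto_gracilis vs Hylo_elegans: 5
  Ictero_vulgaris vs Hylo_elegans: 8
The smallest is 1, between Eremo_alba and Glypto_gracilis.

1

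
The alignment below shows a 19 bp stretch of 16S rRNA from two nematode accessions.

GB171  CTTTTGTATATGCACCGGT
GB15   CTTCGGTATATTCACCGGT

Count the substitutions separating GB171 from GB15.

Differing sites — 4:T/C; 5:T/G; 12:G/T.
That gives 3 mismatches out of 19 aligned sites, so the Hamming distance is 3.

3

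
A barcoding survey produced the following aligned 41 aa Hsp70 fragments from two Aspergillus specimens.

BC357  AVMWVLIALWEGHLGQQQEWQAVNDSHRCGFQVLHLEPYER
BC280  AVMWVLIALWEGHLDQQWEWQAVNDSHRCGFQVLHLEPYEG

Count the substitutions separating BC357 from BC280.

3

Differing sites — 15:G/D; 18:Q/W; 41:R/G.
That gives 3 mismatches out of 41 aligned sites, so the Hamming distance is 3.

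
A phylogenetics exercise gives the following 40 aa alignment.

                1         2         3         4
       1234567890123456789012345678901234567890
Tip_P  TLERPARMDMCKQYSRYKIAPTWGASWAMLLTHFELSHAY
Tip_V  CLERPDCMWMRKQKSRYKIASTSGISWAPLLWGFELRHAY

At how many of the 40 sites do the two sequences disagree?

Differing sites — 1:T/C; 6:A/D; 7:R/C; 9:D/W; 11:C/R; 14:Y/K; 21:P/S; 23:W/S; 25:A/I; 29:M/P; 32:T/W; 33:H/G; 37:S/R.
That gives 13 mismatches out of 40 aligned sites, so the Hamming distance is 13.

13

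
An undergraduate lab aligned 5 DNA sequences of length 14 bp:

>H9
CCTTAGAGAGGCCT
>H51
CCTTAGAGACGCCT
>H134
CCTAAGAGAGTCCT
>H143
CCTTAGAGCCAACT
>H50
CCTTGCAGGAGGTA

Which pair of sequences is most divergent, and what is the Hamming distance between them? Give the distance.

9

Pairwise Hamming distances:
  H9 vs H51: 1
  H9 vs H134: 2
  H9 vs H143: 4
  H9 vs H50: 7
  H51 vs H134: 3
  H51 vs H143: 3
  H51 vs H50: 7
  H134 vs H143: 5
  H134 vs H50: 9
  H143 vs H50: 8
The largest is 9, between H134 and H50.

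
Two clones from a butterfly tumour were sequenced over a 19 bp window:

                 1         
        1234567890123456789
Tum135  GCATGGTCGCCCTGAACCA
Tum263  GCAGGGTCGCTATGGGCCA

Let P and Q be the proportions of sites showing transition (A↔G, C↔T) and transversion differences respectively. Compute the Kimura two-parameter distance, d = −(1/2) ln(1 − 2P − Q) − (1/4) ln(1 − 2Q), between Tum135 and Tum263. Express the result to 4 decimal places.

Differing sites — 4:T/G (Tv); 11:C/T (Ti); 12:C/A (Tv); 15:A/G (Ti); 16:A/G (Ti).
Of the 5 differences, 3 transitions and 2 transversions over 19 sites: P = 3/19 = 0.157895, Q = 2/19 = 0.105263.
d = −0.5·ln(0.578947) − 0.25·ln(0.789474) = −0.5·(-0.546544) − 0.25·(-0.236388) = 0.3324.

0.3324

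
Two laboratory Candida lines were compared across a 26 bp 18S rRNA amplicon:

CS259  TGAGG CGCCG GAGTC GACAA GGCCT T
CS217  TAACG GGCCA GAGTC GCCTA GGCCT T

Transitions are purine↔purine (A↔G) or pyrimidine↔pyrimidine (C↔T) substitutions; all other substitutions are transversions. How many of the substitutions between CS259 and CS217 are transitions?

2

The sequences differ at positions 2 (G/A, transition), 4 (G/C, transversion), 6 (C/G, transversion), 10 (G/A, transition), 17 (A/C, transversion), 19 (A/T, transversion).
Of the 6 differences, 2 transitions and 4 transversions, so the answer is 2.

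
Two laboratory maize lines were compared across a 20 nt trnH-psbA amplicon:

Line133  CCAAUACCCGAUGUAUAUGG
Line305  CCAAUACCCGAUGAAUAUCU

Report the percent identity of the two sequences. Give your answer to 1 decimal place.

85.0%

Differing sites — 14:U/A; 19:G/C; 20:G/U.
17 of the 20 sites match, so the percent identity is 17/20 × 100 = 85.0%.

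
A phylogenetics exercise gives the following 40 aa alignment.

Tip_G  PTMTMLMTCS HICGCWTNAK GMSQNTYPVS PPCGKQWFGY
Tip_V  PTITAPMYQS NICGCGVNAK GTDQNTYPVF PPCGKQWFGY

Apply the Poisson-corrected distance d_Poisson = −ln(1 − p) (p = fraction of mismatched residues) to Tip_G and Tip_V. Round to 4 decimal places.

0.3216

The sequences differ at positions 3 (M/I), 5 (M/A), 6 (L/P), 8 (T/Y), 9 (C/Q), 11 (H/N), 16 (W/G), 17 (T/V), 22 (M/T), 23 (S/D), 30 (S/F).
p = 11/40 = 0.275000.
d = −ln(1 − 0.275000) = −ln(0.725000) = 0.3216.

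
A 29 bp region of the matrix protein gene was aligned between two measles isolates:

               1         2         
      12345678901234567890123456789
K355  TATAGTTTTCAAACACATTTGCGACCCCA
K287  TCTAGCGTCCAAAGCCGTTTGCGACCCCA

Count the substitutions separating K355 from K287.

7

Differing sites — 2:A/C; 6:T/C; 7:T/G; 9:T/C; 14:C/G; 15:A/C; 17:A/G.
That gives 7 mismatches out of 29 aligned sites, so the Hamming distance is 7.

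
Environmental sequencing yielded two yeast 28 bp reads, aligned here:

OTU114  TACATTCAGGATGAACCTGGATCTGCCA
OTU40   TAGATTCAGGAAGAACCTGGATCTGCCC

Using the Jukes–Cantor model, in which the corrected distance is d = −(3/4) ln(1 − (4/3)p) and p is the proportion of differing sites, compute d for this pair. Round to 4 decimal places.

0.1156

Mismatches occur at site 3 (C→G), site 12 (T→A), site 28 (A→C).
p = 3/28 = 0.107143.
d = −0.75 · ln(1 − (4/3)·0.107143) = −0.75 · ln(0.857143) = −0.75 · (-0.154151) = 0.1156.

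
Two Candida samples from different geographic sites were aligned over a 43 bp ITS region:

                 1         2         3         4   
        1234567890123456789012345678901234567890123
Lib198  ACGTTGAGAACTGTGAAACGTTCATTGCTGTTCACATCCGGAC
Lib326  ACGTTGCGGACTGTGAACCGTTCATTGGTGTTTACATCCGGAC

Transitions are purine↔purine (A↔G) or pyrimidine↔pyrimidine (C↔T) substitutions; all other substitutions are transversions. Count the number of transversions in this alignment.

Mismatches occur at site 7 (A↔C, transversion), site 9 (A↔G, transition), site 18 (A↔C, transversion), site 28 (C↔G, transversion), site 33 (C↔T, transition).
Of the 5 differences, 2 transitions and 3 transversions, so the answer is 3.

3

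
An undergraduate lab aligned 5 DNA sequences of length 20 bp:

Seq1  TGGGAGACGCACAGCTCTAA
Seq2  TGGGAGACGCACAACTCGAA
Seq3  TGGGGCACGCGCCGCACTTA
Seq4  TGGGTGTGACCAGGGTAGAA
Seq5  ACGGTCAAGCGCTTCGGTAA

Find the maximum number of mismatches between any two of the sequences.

14

Pairwise Hamming distances:
  Seq1 vs Seq2: 2
  Seq1 vs Seq3: 6
  Seq1 vs Seq4: 10
  Seq1 vs Seq5: 10
  Seq2 vs Seq3: 8
  Seq2 vs Seq4: 10
  Seq2 vs Seq5: 11
  Seq3 vs Seq4: 13
  Seq3 vs Seq5: 9
  Seq4 vs Seq5: 14
The largest is 14, between Seq4 and Seq5.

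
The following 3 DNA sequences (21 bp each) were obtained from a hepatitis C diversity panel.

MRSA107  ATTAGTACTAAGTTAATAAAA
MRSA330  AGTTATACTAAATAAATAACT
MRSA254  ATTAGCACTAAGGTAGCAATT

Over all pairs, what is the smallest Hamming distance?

6

Pairwise Hamming distances:
  MRSA107 vs MRSA330: 7
  MRSA107 vs MRSA254: 6
  MRSA330 vs MRSA254: 10
The smallest is 6, between MRSA107 and MRSA254.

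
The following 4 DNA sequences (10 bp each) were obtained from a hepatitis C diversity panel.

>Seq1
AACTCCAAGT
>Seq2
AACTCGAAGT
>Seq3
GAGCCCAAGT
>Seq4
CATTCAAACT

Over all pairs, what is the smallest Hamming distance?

1

Pairwise Hamming distances:
  Seq1 vs Seq2: 1
  Seq1 vs Seq3: 3
  Seq1 vs Seq4: 4
  Seq2 vs Seq3: 4
  Seq2 vs Seq4: 4
  Seq3 vs Seq4: 5
The smallest is 1, between Seq1 and Seq2.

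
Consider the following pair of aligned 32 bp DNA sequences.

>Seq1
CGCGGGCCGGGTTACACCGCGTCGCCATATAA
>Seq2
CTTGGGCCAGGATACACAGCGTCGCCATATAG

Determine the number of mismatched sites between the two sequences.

The sequences differ at positions 2 (G/T), 3 (C/T), 9 (G/A), 12 (T/A), 18 (C/A), 32 (A/G).
That gives 6 mismatches out of 32 aligned sites, so the Hamming distance is 6.

6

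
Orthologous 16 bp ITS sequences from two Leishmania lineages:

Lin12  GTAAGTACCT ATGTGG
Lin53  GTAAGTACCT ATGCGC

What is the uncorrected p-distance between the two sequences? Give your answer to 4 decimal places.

0.1250

The sequences differ at positions 14 (T/C), 16 (G/C).
There are 2 differences over 16 sites, so p = 2/16 = 0.1250.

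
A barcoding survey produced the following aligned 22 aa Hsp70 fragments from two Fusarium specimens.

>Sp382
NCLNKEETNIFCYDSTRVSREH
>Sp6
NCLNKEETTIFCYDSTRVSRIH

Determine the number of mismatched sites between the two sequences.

Differing sites — 9:N/T; 21:E/I.
That gives 2 mismatches out of 22 aligned sites, so the Hamming distance is 2.

2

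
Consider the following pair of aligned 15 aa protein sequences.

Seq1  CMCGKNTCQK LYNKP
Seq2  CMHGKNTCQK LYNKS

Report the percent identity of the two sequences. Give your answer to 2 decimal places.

The sequences differ at positions 3 (C/H), 15 (P/S).
13 of the 15 sites match, so the percent identity is 13/15 × 100 = 86.67%.

86.67%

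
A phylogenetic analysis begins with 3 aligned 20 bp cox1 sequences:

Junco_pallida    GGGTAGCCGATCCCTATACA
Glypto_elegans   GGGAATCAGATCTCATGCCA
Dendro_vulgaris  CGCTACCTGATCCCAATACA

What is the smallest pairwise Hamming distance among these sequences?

Pairwise Hamming distances:
  Junco_pallida vs Glypto_elegans: 8
  Junco_pallida vs Dendro_vulgaris: 5
  Glypto_elegans vs Dendro_vulgaris: 9
The smallest is 5, between Junco_pallida and Dendro_vulgaris.

5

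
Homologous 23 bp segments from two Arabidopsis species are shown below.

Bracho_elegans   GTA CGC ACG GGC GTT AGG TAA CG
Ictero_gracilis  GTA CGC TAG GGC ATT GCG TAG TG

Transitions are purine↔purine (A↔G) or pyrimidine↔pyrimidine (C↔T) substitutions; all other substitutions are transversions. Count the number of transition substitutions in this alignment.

Mismatches occur at site 7 (A↔T, transversion), site 8 (C↔A, transversion), site 13 (G↔A, transition), site 16 (A↔G, transition), site 17 (G↔C, transversion), site 21 (A↔G, transition), site 22 (C↔T, transition).
Of the 7 differences, 4 transitions and 3 transversions, so the answer is 4.

4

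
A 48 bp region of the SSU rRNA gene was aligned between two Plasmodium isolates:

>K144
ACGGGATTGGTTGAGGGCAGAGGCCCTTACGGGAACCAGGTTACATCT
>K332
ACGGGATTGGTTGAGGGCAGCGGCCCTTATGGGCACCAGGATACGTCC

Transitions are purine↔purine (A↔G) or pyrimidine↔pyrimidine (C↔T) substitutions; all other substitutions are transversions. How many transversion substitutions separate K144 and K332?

3

The sequences differ at positions 21 (A/C, transversion), 30 (C/T, transition), 34 (A/C, transversion), 41 (T/A, transversion), 45 (A/G, transition), 48 (T/C, transition).
Of the 6 differences, 3 transitions and 3 transversions, so the answer is 3.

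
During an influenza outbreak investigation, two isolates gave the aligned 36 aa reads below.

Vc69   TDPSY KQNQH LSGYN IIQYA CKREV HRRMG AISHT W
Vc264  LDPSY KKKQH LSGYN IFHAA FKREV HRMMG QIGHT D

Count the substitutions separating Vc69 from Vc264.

11

Differing sites — 1:T/L; 7:Q/K; 8:N/K; 17:I/F; 18:Q/H; 19:Y/A; 21:C/F; 28:R/M; 31:A/Q; 33:S/G; 36:W/D.
That gives 11 mismatches out of 36 aligned sites, so the Hamming distance is 11.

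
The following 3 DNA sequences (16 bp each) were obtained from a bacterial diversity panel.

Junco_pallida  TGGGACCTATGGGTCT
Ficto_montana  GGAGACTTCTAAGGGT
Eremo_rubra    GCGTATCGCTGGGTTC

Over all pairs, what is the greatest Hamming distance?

Pairwise Hamming distances:
  Junco_pallida vs Ficto_montana: 8
  Junco_pallida vs Eremo_rubra: 8
  Ficto_montana vs Eremo_rubra: 11
The largest is 11, between Ficto_montana and Eremo_rubra.

11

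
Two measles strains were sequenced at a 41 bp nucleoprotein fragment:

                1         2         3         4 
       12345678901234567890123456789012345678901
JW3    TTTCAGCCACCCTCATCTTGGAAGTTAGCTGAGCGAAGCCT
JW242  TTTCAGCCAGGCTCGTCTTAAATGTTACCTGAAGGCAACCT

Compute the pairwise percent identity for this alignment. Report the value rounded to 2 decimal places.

73.17%

Mismatches occur at site 10 (C↔G), site 11 (C↔G), site 15 (A↔G), site 20 (G↔A), site 21 (G↔A), site 23 (A↔T), site 28 (G↔C), site 33 (G↔A), site 34 (C↔G), site 36 (A↔C), site 38 (G↔A).
30 of the 41 sites match, so the percent identity is 30/41 × 100 = 73.17%.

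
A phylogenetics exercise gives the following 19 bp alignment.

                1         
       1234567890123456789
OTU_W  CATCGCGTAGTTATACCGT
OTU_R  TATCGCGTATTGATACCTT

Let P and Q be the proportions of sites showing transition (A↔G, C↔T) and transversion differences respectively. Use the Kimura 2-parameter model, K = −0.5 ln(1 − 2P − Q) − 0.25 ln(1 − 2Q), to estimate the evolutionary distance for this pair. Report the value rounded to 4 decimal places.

Mismatches occur at site 1 (C↔T, transition), site 10 (G↔T, transversion), site 12 (T↔G, transversion), site 18 (G↔T, transversion).
Of the 4 differences, 1 transition and 3 transversions over 19 sites: P = 1/19 = 0.052632, Q = 3/19 = 0.157895.
d = −0.5·ln(0.736841) − 0.25·ln(0.684210) = −0.5·(-0.305383) − 0.25·(-0.379490) = 0.2476.

0.2476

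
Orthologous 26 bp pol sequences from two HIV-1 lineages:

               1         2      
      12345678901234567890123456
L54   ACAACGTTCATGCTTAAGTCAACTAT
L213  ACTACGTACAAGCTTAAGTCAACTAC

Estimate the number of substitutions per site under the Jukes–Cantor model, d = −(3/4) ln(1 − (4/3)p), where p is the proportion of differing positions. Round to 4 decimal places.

0.1722

Differing sites — 3:A/T; 8:T/A; 11:T/A; 26:T/C.
p = 4/26 = 0.153846.
d = −0.75 · ln(1 − (4/3)·0.153846) = −0.75 · ln(0.794872) = −0.75 · (-0.229574) = 0.1722.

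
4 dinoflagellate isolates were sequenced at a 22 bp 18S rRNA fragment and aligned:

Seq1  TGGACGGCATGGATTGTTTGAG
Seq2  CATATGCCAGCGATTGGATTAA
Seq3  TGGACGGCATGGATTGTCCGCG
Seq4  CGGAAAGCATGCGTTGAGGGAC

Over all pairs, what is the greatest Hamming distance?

14

Pairwise Hamming distances:
  Seq1 vs Seq2: 11
  Seq1 vs Seq3: 3
  Seq1 vs Seq4: 9
  Seq2 vs Seq3: 13
  Seq2 vs Seq4: 14
  Seq3 vs Seq4: 10
The largest is 14, between Seq2 and Seq4.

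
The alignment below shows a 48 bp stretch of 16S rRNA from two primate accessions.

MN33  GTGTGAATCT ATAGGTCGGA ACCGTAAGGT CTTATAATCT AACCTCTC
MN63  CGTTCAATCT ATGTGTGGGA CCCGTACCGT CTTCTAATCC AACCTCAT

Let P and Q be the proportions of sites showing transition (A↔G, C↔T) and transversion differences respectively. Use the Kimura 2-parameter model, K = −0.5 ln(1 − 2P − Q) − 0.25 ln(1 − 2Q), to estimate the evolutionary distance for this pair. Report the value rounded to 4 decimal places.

0.3719

The sequences differ at positions 1 (G/C, transversion), 2 (T/G, transversion), 3 (G/T, transversion), 5 (G/C, transversion), 13 (A/G, transition), 14 (G/T, transversion), 17 (C/G, transversion), 21 (A/C, transversion), 27 (A/C, transversion), 28 (G/C, transversion), 34 (A/C, transversion), 40 (T/C, transition), 47 (T/A, transversion), 48 (C/T, transition).
Of the 14 differences, 3 transitions and 11 transversions over 48 sites: P = 3/48 = 0.062500, Q = 11/48 = 0.229167.
d = −0.5·ln(0.645833) − 0.25·ln(0.541666) = −0.5·(-0.437214) − 0.25·(-0.613106) = 0.3719.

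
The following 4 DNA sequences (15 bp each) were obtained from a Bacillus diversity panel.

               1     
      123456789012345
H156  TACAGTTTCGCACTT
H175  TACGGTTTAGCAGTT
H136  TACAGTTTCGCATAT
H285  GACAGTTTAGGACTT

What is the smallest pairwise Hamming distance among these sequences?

2

Pairwise Hamming distances:
  H156 vs H175: 3
  H156 vs H136: 2
  H156 vs H285: 3
  H175 vs H136: 4
  H175 vs H285: 4
  H136 vs H285: 5
The smallest is 2, between H156 and H136.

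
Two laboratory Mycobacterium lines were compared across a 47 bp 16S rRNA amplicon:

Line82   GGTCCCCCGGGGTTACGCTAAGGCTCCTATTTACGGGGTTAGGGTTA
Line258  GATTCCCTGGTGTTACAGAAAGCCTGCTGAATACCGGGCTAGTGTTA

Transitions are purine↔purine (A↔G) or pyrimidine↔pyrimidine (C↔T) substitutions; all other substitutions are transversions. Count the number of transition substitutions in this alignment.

Differing sites — 2:G/A (Ti); 4:C/T (Ti); 8:C/T (Ti); 11:G/T (Tv); 17:G/A (Ti); 18:C/G (Tv); 19:T/A (Tv); 23:G/C (Tv); 26:C/G (Tv); 29:A/G (Ti); 30:T/A (Tv); 31:T/A (Tv); 35:G/C (Tv); 39:T/C (Ti); 43:G/T (Tv).
Of the 15 differences, 6 transitions and 9 transversions, so the answer is 6.

6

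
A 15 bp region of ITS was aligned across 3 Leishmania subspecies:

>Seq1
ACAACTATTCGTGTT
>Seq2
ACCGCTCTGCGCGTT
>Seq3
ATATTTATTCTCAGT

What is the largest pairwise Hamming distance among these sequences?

Pairwise Hamming distances:
  Seq1 vs Seq2: 5
  Seq1 vs Seq3: 7
  Seq2 vs Seq3: 9
The largest is 9, between Seq2 and Seq3.

9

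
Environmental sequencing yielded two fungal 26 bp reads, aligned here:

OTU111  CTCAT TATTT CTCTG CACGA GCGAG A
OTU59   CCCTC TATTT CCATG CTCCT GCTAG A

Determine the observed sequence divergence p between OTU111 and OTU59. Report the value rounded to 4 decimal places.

0.3462

Mismatches occur at site 2 (T↔C), site 4 (A↔T), site 5 (T↔C), site 12 (T↔C), site 13 (C↔A), site 17 (A↔T), site 19 (G↔C), site 20 (A↔T), site 23 (G↔T).
There are 9 differences over 26 sites, so p = 9/26 = 0.3462.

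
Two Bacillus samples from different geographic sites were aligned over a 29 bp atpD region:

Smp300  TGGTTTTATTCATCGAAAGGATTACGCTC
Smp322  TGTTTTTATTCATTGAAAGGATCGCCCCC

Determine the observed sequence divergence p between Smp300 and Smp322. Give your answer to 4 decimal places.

0.2069

The sequences differ at positions 3 (G/T), 14 (C/T), 23 (T/C), 24 (A/G), 26 (G/C), 28 (T/C).
There are 6 differences over 29 sites, so p = 6/29 = 0.2069.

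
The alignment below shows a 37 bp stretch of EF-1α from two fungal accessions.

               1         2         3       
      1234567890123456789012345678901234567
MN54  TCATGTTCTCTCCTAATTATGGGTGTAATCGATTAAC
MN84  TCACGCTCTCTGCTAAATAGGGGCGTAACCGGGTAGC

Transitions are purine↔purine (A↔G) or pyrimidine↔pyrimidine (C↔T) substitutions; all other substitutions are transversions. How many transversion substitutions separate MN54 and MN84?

4

Differing sites — 4:T/C (Ti); 6:T/C (Ti); 12:C/G (Tv); 17:T/A (Tv); 20:T/G (Tv); 24:T/C (Ti); 29:T/C (Ti); 32:A/G (Ti); 33:T/G (Tv); 36:A/G (Ti).
Of the 10 differences, 6 transitions and 4 transversions, so the answer is 4.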